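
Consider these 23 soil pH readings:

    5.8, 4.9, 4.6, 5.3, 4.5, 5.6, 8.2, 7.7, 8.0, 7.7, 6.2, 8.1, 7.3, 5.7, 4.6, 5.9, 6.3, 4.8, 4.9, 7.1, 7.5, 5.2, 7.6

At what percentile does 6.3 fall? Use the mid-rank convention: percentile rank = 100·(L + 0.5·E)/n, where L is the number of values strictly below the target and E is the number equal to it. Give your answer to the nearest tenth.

Sorted: 4.5, 4.6, 4.6, 4.8, 4.9, 4.9, 5.2, 5.3, 5.6, 5.7, 5.8, 5.9, 6.2, 6.3, 7.1, 7.3, 7.5, 7.6, 7.7, 7.7, 8.0, 8.1, 8.2.
Count below 6.3: L = 13; count equal: E = 1; n = 23.
Percentile rank = 100·(13 + 0.5·1)/23 = 100·13.5/23 = 58.7.

58.7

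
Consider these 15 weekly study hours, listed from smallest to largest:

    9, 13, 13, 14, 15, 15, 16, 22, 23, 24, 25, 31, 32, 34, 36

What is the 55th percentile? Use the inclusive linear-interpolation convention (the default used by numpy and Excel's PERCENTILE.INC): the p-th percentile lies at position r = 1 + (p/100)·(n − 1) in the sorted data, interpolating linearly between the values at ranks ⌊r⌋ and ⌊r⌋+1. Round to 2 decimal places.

22.70

n = 15.
r = 1 + (55/100)·(15 − 1) = 1 + 7.7 = 8.7.
Rank 8 is 22 and rank 9 is 23.
Interpolate: 22 + 0.7·(23 − 22) = 22 + 0.7·1 = 22.7.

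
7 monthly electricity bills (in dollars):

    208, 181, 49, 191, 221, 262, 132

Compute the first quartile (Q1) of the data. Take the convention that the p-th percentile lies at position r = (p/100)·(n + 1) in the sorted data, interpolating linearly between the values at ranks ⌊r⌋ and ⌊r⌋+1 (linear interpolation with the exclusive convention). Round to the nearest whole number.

Sorted: 49, 132, 181, 191, 208, 221, 262.
n = 7.
r = (25/100)·(7 + 1) = 2.
r is an integer, so P25 is the value at rank 2: 132.

132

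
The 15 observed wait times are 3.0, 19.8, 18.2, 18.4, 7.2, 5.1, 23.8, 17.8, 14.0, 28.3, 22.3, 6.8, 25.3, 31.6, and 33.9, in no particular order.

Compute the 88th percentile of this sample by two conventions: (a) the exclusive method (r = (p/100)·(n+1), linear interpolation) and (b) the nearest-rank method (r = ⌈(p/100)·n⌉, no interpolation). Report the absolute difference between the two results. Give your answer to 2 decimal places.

Sorted: 3.0, 5.1, 6.8, 7.2, 14.0, 17.8, 18.2, 18.4, 19.8, 22.3, 23.8, 25.3, 28.3, 31.6, 33.9.
n = 15.
(a) r = 14.08; between ranks 14 (31.6) and 15 (33.9): 31.784.
(b) the nearest-rank method: rank 14 → 31.6.
|31.784 − 31.6| = 0.184.

0.18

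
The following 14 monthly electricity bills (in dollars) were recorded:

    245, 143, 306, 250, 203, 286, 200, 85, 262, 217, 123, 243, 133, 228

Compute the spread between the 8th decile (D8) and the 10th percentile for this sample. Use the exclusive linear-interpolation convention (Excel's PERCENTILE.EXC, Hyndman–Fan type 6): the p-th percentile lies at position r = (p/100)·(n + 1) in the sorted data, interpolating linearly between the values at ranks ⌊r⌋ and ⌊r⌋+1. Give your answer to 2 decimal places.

Sorted: 85, 123, 133, 143, 200, 203, 217, 228, 243, 245, 250, 262, 286, 306.
n = 14.
P10: r = 1.5; ranks 1–2 are 85, 123; interpolating gives 104.
P80: r = 12 (integer) → 262.
Difference: 262 − 104 = 158.

158.00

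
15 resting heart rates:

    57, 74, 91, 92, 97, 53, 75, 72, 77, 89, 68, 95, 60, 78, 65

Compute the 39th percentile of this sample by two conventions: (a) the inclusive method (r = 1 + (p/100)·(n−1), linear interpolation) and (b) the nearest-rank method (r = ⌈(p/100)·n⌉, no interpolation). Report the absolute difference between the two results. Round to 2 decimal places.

0.92

Sorted: 53, 57, 60, 65, 68, 72, 74, 75, 77, 78, 89, 91, 92, 95, 97.
n = 15.
(a) r = 6.46; between ranks 6 (72) and 7 (74): 72.92.
(b) the nearest-rank method: rank 6 → 72.
|72.92 − 72| = 0.92.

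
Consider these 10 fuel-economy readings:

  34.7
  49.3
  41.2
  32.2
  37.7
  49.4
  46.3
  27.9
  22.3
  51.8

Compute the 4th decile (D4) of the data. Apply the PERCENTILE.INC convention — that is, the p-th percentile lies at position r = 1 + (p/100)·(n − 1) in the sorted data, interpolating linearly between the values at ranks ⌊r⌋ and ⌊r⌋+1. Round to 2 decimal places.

Sorted: 22.3, 27.9, 32.2, 34.7, 37.7, 41.2, 46.3, 49.3, 49.4, 51.8.
n = 10.
r = 1 + (40/100)·(10 − 1) = 1 + 3.6 = 4.6.
Rank 4 is 34.7 and rank 5 is 37.7.
Interpolate: 34.7 + 0.6·(37.7 − 34.7) = 34.7 + 0.6·3 = 36.5.

36.50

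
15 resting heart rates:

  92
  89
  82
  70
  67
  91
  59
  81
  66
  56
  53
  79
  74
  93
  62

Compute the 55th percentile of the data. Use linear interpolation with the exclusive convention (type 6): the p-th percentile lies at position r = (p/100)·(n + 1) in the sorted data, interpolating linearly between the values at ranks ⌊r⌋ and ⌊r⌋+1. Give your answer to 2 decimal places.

Sorted: 53, 56, 59, 62, 66, 67, 70, 74, 79, 81, 82, 89, 91, 92, 93.
n = 15.
r = (55/100)·(15 + 1) = 8.8.
Rank 8 is 74 and rank 9 is 79.
Interpolate: 74 + 0.8·(79 − 74) = 74 + 0.8·5 = 78.

78.00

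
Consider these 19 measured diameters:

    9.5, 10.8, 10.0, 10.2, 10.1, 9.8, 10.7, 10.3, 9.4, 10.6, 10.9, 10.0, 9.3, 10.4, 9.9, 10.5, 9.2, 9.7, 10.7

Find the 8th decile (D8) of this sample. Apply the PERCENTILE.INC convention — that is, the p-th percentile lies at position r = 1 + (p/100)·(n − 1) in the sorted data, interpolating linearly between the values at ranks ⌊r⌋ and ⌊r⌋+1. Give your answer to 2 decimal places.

10.64

Sorted: 9.2, 9.3, 9.4, 9.5, 9.7, 9.8, 9.9, 10.0, 10.0, 10.1, 10.2, 10.3, 10.4, 10.5, 10.6, 10.7, 10.7, 10.8, 10.9.
n = 19.
r = 1 + (80/100)·(19 − 1) = 1 + 14.4 = 15.4.
Rank 15 is 10.6 and rank 16 is 10.7.
Interpolate: 10.6 + 0.4·(10.7 − 10.6) = 10.6 + 0.4·0.1 = 10.64.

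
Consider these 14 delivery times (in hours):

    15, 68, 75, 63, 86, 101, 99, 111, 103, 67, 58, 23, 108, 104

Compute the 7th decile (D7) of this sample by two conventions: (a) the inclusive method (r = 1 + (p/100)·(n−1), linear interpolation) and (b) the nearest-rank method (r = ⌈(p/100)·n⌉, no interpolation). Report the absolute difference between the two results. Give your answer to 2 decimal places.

Sorted: 15, 23, 58, 63, 67, 68, 75, 86, 99, 101, 103, 104, 108, 111.
n = 14.
(a) r = 10.1; between ranks 10 (101) and 11 (103): 101.2.
(b) the nearest-rank method: rank 10 → 101.
|101.2 − 101| = 0.2.

0.20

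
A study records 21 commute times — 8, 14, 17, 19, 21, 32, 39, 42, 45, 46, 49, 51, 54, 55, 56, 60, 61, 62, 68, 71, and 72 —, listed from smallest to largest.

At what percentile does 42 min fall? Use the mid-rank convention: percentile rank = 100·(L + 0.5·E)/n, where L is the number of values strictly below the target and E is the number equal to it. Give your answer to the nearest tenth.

35.7

Count below 42: L = 7; count equal: E = 1; n = 21.
Percentile rank = 100·(7 + 0.5·1)/21 = 100·7.5/21 = 35.71.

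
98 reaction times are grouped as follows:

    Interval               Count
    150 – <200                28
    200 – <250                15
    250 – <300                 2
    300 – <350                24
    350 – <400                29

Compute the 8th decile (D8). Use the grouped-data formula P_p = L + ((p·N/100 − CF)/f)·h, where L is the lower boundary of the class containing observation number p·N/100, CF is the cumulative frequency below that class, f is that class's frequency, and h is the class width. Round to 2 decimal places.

N = 98; target position k = 80/100 · 98 = 78.4.
Cumulative frequencies: 28, 43, 45, 69, 98.
Observation 78.4 falls in the class 350 – <400.
L = 350, CF = 69, f = 29, h = 50.
P80 = 350 + ((78.4 − 69)/29)·50 = 350 + 16.2069 = 366.207.

366.21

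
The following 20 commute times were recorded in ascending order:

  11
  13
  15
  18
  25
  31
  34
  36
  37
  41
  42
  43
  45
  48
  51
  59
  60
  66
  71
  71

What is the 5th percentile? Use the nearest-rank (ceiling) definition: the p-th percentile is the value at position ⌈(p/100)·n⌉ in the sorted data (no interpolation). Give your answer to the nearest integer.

n = 20.
Position = ⌈5/100 · 20⌉ = ⌈1⌉ = 1.
The value at rank 1 is 11.

11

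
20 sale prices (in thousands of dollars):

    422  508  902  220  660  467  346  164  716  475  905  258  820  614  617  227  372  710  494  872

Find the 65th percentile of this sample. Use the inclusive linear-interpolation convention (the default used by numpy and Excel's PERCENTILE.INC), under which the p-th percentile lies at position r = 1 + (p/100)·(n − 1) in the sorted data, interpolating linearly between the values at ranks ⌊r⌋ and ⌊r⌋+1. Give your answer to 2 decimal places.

632.05

Sorted: 164, 220, 227, 258, 346, 372, 422, 467, 475, 494, 508, 614, 617, 660, 710, 716, 820, 872, 902, 905.
n = 20.
r = 1 + (65/100)·(20 − 1) = 1 + 12.35 = 13.35.
Rank 13 is 617 and rank 14 is 660.
Interpolate: 617 + 0.35·(660 − 617) = 617 + 0.35·43 = 632.05.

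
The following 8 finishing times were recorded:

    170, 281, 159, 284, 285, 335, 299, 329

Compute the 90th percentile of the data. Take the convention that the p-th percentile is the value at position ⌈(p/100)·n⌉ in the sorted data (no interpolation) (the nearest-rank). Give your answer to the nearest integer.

335

Sorted: 159, 170, 281, 284, 285, 299, 329, 335.
n = 8.
Position = ⌈90/100 · 8⌉ = ⌈7.2⌉ = 8.
The value at rank 8 is 335.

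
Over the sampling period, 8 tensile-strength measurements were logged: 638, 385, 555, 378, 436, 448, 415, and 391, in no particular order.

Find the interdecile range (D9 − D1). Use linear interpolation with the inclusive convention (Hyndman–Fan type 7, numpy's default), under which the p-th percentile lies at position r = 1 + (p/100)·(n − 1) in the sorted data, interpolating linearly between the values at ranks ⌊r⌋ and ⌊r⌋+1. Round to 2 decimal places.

Sorted: 378, 385, 391, 415, 436, 448, 555, 638.
n = 8.
P10: r = 1.7; ranks 1–2 are 378, 385; interpolating gives 382.9.
P90: r = 7.3; ranks 7–8 are 555, 638; interpolating gives 579.9.
Difference: 579.9 − 382.9 = 197.

197.00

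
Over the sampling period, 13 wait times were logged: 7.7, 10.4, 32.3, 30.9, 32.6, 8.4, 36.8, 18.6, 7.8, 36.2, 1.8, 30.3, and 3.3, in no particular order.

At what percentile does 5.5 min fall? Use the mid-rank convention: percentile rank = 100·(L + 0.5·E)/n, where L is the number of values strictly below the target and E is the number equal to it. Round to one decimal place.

Sorted: 1.8, 3.3, 7.7, 7.8, 8.4, 10.4, 18.6, 30.3, 30.9, 32.3, 32.6, 36.2, 36.8.
Count below 5.5: L = 2; count equal: E = 0; n = 13.
Percentile rank = 100·(2 + 0.5·0)/13 = 100·2/13 = 15.38.

15.4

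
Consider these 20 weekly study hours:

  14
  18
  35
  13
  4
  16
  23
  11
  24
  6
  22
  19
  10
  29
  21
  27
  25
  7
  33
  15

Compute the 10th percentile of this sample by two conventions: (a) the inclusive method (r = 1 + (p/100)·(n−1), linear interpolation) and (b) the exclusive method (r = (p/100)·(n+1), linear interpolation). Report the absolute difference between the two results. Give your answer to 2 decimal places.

Sorted: 4, 6, 7, 10, 11, 13, 14, 15, 16, 18, 19, 21, 22, 23, 24, 25, 27, 29, 33, 35.
n = 20.
(a) r = 2.9; between ranks 2 (6) and 3 (7): 6.9.
(b) r = 2.1; between ranks 2 (6) and 3 (7): 6.1.
|6.9 − 6.1| = 0.8.

0.80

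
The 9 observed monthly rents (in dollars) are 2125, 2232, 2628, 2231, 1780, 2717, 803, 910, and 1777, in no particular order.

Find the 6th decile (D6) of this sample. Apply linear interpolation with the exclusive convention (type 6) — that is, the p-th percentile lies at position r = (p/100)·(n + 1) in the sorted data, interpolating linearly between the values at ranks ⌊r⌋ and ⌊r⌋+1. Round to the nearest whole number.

2231

Sorted: 803, 910, 1777, 1780, 2125, 2231, 2232, 2628, 2717.
n = 9.
r = (60/100)·(9 + 1) = 6.
r is an integer, so P60 is the value at rank 6: 2231.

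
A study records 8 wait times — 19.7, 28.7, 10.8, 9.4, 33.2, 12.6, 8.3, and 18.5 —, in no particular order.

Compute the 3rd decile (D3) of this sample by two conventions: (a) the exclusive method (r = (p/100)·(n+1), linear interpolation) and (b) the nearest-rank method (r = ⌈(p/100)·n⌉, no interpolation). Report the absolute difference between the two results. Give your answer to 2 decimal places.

0.42

Sorted: 8.3, 9.4, 10.8, 12.6, 18.5, 19.7, 28.7, 33.2.
n = 8.
(a) r = 2.7; between ranks 2 (9.4) and 3 (10.8): 10.38.
(b) the nearest-rank method: rank 3 → 10.8.
|10.38 − 10.8| = 0.42.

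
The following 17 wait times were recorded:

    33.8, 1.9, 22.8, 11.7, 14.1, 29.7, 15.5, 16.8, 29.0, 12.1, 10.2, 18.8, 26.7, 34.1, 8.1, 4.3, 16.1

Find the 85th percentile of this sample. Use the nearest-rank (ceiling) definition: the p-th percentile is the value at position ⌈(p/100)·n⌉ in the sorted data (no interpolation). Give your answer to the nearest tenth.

29.7

Sorted: 1.9, 4.3, 8.1, 10.2, 11.7, 12.1, 14.1, 15.5, 16.1, 16.8, 18.8, 22.8, 26.7, 29.0, 29.7, 33.8, 34.1.
n = 17.
Position = ⌈85/100 · 17⌉ = ⌈14.45⌉ = 15.
The value at rank 15 is 29.7.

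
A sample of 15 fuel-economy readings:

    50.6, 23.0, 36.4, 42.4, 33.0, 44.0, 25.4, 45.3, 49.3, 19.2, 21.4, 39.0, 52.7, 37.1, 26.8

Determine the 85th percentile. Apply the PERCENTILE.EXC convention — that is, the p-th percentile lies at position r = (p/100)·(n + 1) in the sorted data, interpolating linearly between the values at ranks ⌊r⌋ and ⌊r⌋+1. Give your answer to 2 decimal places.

50.08

Sorted: 19.2, 21.4, 23.0, 25.4, 26.8, 33.0, 36.4, 37.1, 39.0, 42.4, 44.0, 45.3, 49.3, 50.6, 52.7.
n = 15.
r = (85/100)·(15 + 1) = 13.6.
Rank 13 is 49.3 and rank 14 is 50.6.
Interpolate: 49.3 + 0.6·(50.6 − 49.3) = 49.3 + 0.6·1.3 = 50.08.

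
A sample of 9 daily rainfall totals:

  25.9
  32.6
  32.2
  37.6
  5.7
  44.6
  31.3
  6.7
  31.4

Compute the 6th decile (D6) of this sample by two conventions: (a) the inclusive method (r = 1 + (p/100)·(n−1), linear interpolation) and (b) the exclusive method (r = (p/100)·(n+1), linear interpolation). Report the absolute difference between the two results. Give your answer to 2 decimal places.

Sorted: 5.7, 6.7, 25.9, 31.3, 31.4, 32.2, 32.6, 37.6, 44.6.
n = 9.
(a) r = 5.8; between ranks 5 (31.4) and 6 (32.2): 32.04.
(b) r = 6 → value at rank 6 = 32.2.
|32.04 − 32.2| = 0.16.

0.16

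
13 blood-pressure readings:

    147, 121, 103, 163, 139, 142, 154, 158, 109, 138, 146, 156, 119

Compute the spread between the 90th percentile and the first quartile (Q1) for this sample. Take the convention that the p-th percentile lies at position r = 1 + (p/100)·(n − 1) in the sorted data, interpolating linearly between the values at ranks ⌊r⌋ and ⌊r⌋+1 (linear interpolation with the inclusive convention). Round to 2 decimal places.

36.60

Sorted: 103, 109, 119, 121, 138, 139, 142, 146, 147, 154, 156, 158, 163.
n = 13.
P25: r = 4 (integer) → 121.
P90: r = 11.8; ranks 11–12 are 156, 158; interpolating gives 157.6.
Difference: 157.6 − 121 = 36.6.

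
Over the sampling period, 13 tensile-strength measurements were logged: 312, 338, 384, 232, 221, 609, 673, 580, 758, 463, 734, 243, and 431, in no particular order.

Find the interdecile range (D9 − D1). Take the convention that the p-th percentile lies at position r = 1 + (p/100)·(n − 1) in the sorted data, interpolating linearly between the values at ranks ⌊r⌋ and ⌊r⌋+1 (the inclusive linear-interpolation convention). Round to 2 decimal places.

Sorted: 221, 232, 243, 312, 338, 384, 431, 463, 580, 609, 673, 734, 758.
n = 13.
P10: r = 2.2; ranks 2–3 are 232, 243; interpolating gives 234.2.
P90: r = 11.8; ranks 11–12 are 673, 734; interpolating gives 721.8.
Difference: 721.8 − 234.2 = 487.6.

487.60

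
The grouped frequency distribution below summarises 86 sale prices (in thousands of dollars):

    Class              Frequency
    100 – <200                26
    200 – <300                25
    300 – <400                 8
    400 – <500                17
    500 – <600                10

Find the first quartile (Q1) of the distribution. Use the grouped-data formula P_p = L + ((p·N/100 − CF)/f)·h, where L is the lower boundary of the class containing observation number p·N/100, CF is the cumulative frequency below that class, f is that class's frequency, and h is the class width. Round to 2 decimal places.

182.69

N = 86; target position k = 25/100 · 86 = 21.5.
Cumulative frequencies: 26, 51, 59, 76, 86.
Observation 21.5 falls in the class 100 – <200.
L = 100, CF = 0, f = 26, h = 100.
P25 = 100 + ((21.5 − 0)/26)·100 = 100 + 82.6923 = 182.692.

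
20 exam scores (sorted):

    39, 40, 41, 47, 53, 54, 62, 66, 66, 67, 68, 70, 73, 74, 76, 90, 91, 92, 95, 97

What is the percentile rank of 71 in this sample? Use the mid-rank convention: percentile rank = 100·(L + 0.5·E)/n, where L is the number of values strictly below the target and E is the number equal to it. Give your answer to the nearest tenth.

60.0

Count below 71: L = 12; count equal: E = 0; n = 20.
Percentile rank = 100·(12 + 0.5·0)/20 = 100·12/20 = 60.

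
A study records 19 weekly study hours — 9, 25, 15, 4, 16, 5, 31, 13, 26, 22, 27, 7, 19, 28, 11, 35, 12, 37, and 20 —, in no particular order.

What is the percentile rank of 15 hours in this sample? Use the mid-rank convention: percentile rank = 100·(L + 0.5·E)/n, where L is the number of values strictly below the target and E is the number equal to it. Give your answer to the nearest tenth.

Sorted: 4, 5, 7, 9, 11, 12, 13, 15, 16, 19, 20, 22, 25, 26, 27, 28, 31, 35, 37.
Count below 15: L = 7; count equal: E = 1; n = 19.
Percentile rank = 100·(7 + 0.5·1)/19 = 100·7.5/19 = 39.47.

39.5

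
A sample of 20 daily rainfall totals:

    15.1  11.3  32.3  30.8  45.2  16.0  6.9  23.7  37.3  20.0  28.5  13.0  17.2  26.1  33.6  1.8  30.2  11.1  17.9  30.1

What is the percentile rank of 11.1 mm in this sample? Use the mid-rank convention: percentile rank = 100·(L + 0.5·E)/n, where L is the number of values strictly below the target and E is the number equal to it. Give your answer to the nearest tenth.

12.5

Sorted: 1.8, 6.9, 11.1, 11.3, 13.0, 15.1, 16.0, 17.2, 17.9, 20.0, 23.7, 26.1, 28.5, 30.1, 30.2, 30.8, 32.3, 33.6, 37.3, 45.2.
Count below 11.1: L = 2; count equal: E = 1; n = 20.
Percentile rank = 100·(2 + 0.5·1)/20 = 100·2.5/20 = 12.5.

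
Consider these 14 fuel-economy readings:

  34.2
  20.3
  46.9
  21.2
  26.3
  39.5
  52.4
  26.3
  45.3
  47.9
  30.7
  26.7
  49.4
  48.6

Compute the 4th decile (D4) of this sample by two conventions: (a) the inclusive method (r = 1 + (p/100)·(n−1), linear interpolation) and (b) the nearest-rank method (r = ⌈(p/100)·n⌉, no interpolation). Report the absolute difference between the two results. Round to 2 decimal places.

0.70

Sorted: 20.3, 21.2, 26.3, 26.3, 26.7, 30.7, 34.2, 39.5, 45.3, 46.9, 47.9, 48.6, 49.4, 52.4.
n = 14.
(a) r = 6.2; between ranks 6 (30.7) and 7 (34.2): 31.4.
(b) the nearest-rank method: rank 6 → 30.7.
|31.4 − 30.7| = 0.7.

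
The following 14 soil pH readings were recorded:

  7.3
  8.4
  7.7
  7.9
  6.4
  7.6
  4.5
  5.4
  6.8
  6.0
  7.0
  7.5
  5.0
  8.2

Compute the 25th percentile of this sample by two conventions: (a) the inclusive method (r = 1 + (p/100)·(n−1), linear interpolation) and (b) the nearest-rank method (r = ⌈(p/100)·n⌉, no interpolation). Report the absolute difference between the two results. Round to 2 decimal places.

Sorted: 4.5, 5.0, 5.4, 6.0, 6.4, 6.8, 7.0, 7.3, 7.5, 7.6, 7.7, 7.9, 8.2, 8.4.
n = 14.
(a) r = 4.25; between ranks 4 (6.0) and 5 (6.4): 6.1.
(b) the nearest-rank method: rank 4 → 6.
|6.1 − 6| = 0.1.

0.10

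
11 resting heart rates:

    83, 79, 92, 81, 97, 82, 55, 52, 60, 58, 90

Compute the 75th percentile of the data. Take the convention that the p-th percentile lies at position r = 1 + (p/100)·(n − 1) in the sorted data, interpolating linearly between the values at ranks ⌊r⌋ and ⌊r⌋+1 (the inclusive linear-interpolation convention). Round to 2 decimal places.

Sorted: 52, 55, 58, 60, 79, 81, 82, 83, 90, 92, 97.
n = 11.
r = 1 + (75/100)·(11 − 1) = 1 + 7.5 = 8.5.
Rank 8 is 83 and rank 9 is 90.
Interpolate: 83 + 0.5·(90 − 83) = 83 + 0.5·7 = 86.5.

86.50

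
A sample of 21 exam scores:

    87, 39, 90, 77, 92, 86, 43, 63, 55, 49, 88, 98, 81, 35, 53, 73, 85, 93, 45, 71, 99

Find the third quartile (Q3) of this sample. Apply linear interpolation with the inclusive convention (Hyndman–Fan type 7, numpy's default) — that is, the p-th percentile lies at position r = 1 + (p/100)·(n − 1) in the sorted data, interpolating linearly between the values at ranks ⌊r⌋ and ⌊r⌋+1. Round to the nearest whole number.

88

Sorted: 35, 39, 43, 45, 49, 53, 55, 63, 71, 73, 77, 81, 85, 86, 87, 88, 90, 92, 93, 98, 99.
n = 21.
r = 1 + (75/100)·(21 − 1) = 1 + 15 = 16.
r is an integer, so P75 is the value at rank 16: 88.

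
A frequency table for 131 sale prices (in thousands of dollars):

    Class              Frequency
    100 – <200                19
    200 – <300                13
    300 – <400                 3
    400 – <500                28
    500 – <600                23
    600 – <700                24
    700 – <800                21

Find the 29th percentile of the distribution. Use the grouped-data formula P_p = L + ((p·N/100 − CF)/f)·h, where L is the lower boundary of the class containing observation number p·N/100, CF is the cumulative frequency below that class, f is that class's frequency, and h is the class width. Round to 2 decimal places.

410.68

N = 131; target position k = 29/100 · 131 = 37.99.
Cumulative frequencies: 19, 32, 35, 63, 86, 110, 131.
Observation 37.99 falls in the class 400 – <500.
L = 400, CF = 35, f = 28, h = 100.
P29 = 400 + ((37.99 − 35)/28)·100 = 400 + 10.6786 = 410.679.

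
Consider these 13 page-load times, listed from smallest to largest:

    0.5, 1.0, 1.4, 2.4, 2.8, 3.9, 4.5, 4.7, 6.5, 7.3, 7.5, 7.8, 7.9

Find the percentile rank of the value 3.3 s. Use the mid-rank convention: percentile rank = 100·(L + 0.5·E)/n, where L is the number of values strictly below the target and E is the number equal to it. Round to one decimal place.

38.5

Count below 3.3: L = 5; count equal: E = 0; n = 13.
Percentile rank = 100·(5 + 0.5·0)/13 = 100·5/13 = 38.46.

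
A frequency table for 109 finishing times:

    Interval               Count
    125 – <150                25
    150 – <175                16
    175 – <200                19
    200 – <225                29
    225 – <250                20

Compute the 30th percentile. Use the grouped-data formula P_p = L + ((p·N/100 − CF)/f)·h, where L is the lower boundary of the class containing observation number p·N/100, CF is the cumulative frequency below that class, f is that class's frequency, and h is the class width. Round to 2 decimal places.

N = 109; target position k = 30/100 · 109 = 32.7.
Cumulative frequencies: 25, 41, 60, 89, 109.
Observation 32.7 falls in the class 150 – <175.
L = 150, CF = 25, f = 16, h = 25.
P30 = 150 + ((32.7 − 25)/16)·25 = 150 + 12.0312 = 162.031.

162.03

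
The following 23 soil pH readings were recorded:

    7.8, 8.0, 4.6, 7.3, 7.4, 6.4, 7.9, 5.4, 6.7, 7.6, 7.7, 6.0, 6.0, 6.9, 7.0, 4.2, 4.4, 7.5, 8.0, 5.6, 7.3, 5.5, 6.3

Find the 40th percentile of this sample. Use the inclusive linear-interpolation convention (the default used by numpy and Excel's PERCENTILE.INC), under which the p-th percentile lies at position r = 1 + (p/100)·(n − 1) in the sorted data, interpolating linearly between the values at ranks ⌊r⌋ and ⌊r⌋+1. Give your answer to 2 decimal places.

Sorted: 4.2, 4.4, 4.6, 5.4, 5.5, 5.6, 6.0, 6.0, 6.3, 6.4, 6.7, 6.9, 7.0, 7.3, 7.3, 7.4, 7.5, 7.6, 7.7, 7.8, 7.9, 8.0, 8.0.
n = 23.
r = 1 + (40/100)·(23 − 1) = 1 + 8.8 = 9.8.
Rank 9 is 6.3 and rank 10 is 6.4.
Interpolate: 6.3 + 0.8·(6.4 − 6.3) = 6.3 + 0.8·0.1 = 6.38.

6.38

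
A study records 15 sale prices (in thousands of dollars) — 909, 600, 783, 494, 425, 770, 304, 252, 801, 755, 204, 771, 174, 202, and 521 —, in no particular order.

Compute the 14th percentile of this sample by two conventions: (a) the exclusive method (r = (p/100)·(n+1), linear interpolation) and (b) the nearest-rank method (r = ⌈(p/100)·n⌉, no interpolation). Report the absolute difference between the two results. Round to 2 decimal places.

1.52

Sorted: 174, 202, 204, 252, 304, 425, 494, 521, 600, 755, 770, 771, 783, 801, 909.
n = 15.
(a) r = 2.24; between ranks 2 (202) and 3 (204): 202.48.
(b) the nearest-rank method: rank 3 → 204.
|202.48 − 204| = 1.52.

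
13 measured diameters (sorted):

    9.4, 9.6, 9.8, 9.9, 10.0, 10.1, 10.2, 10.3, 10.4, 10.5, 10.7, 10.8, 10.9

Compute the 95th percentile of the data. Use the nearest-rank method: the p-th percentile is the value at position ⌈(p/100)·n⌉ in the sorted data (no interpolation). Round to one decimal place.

10.9

n = 13.
Position = ⌈95/100 · 13⌉ = ⌈12.35⌉ = 13.
The value at rank 13 is 10.9.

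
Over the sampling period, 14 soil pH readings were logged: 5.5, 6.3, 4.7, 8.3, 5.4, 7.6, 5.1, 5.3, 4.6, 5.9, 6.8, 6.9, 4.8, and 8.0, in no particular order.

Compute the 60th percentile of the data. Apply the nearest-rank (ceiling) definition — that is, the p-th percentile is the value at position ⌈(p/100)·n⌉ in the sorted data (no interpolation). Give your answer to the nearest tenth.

6.3

Sorted: 4.6, 4.7, 4.8, 5.1, 5.3, 5.4, 5.5, 5.9, 6.3, 6.8, 6.9, 7.6, 8.0, 8.3.
n = 14.
Position = ⌈60/100 · 14⌉ = ⌈8.4⌉ = 9.
The value at rank 9 is 6.3.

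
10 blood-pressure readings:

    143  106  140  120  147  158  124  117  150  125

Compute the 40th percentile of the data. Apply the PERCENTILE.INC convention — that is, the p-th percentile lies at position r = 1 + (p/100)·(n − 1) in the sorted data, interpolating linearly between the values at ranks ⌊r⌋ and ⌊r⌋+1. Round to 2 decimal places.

124.60

Sorted: 106, 117, 120, 124, 125, 140, 143, 147, 150, 158.
n = 10.
r = 1 + (40/100)·(10 − 1) = 1 + 3.6 = 4.6.
Rank 4 is 124 and rank 5 is 125.
Interpolate: 124 + 0.6·(125 − 124) = 124 + 0.6·1 = 124.6.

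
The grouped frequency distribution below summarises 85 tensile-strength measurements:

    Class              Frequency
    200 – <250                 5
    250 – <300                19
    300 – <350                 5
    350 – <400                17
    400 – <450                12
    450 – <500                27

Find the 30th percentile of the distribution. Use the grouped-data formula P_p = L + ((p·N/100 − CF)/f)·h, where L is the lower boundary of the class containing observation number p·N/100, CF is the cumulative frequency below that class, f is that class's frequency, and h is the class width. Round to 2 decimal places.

N = 85; target position k = 30/100 · 85 = 25.5.
Cumulative frequencies: 5, 24, 29, 46, 58, 85.
Observation 25.5 falls in the class 300 – <350.
L = 300, CF = 24, f = 5, h = 50.
P30 = 300 + ((25.5 − 24)/5)·50 = 300 + 15 = 315.

315.00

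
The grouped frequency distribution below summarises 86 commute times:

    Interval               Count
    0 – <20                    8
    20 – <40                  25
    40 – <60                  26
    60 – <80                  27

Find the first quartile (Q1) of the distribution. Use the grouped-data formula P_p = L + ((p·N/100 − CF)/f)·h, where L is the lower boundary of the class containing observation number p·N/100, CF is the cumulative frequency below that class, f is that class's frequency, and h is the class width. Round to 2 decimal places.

N = 86; target position k = 25/100 · 86 = 21.5.
Cumulative frequencies: 8, 33, 59, 86.
Observation 21.5 falls in the class 20 – <40.
L = 20, CF = 8, f = 25, h = 20.
P25 = 20 + ((21.5 − 8)/25)·20 = 20 + 10.8 = 30.8.

30.80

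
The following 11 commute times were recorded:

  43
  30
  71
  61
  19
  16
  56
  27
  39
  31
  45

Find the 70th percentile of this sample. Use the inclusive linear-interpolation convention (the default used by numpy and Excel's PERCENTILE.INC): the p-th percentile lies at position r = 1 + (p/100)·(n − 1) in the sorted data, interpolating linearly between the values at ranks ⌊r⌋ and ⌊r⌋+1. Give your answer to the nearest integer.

45

Sorted: 16, 19, 27, 30, 31, 39, 43, 45, 56, 61, 71.
n = 11.
r = 1 + (70/100)·(11 − 1) = 1 + 7 = 8.
r is an integer, so P70 is the value at rank 8: 45.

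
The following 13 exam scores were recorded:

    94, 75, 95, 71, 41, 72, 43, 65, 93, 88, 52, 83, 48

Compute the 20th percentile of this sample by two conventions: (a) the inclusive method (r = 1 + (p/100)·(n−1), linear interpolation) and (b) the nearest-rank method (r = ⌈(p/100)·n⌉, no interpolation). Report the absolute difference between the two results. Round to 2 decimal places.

Sorted: 41, 43, 48, 52, 65, 71, 72, 75, 83, 88, 93, 94, 95.
n = 13.
(a) r = 3.4; between ranks 3 (48) and 4 (52): 49.6.
(b) the nearest-rank method: rank 3 → 48.
|49.6 − 48| = 1.6.

1.60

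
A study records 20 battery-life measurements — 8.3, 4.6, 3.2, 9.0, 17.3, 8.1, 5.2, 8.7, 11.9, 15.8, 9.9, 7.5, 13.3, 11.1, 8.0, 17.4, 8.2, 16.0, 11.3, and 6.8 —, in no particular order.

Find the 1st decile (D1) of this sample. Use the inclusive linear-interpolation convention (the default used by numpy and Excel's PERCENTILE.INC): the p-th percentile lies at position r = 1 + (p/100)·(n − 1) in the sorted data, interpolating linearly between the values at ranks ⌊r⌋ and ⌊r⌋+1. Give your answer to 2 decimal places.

5.14

Sorted: 3.2, 4.6, 5.2, 6.8, 7.5, 8.0, 8.1, 8.2, 8.3, 8.7, 9.0, 9.9, 11.1, 11.3, 11.9, 13.3, 15.8, 16.0, 17.3, 17.4.
n = 20.
r = 1 + (10/100)·(20 − 1) = 1 + 1.9 = 2.9.
Rank 2 is 4.6 and rank 3 is 5.2.
Interpolate: 4.6 + 0.9·(5.2 − 4.6) = 4.6 + 0.9·0.6 = 5.14.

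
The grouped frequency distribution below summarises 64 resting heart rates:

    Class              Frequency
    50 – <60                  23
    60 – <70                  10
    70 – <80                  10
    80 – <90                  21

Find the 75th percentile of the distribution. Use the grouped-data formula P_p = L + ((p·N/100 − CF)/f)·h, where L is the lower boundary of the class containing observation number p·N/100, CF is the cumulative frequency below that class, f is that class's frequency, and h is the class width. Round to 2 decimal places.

N = 64; target position k = 75/100 · 64 = 48.
Cumulative frequencies: 23, 33, 43, 64.
Observation 48 falls in the class 80 – <90.
L = 80, CF = 43, f = 21, h = 10.
P75 = 80 + ((48 − 43)/21)·10 = 80 + 2.38095 = 82.381.

82.38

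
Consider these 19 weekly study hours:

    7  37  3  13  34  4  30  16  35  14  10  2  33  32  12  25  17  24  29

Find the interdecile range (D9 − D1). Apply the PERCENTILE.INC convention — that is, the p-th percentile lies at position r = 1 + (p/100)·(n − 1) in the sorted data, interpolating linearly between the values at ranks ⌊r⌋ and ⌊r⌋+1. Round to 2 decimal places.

30.40

Sorted: 2, 3, 4, 7, 10, 12, 13, 14, 16, 17, 24, 25, 29, 30, 32, 33, 34, 35, 37.
n = 19.
P10: r = 2.8; ranks 2–3 are 3, 4; interpolating gives 3.8.
P90: r = 17.2; ranks 17–18 are 34, 35; interpolating gives 34.2.
Difference: 34.2 − 3.8 = 30.4.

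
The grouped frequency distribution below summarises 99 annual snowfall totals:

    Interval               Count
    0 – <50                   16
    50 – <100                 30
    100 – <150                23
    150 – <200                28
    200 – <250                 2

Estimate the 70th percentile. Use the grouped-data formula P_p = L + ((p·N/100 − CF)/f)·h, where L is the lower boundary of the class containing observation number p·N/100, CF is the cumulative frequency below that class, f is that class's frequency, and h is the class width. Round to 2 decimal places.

150.54

N = 99; target position k = 70/100 · 99 = 69.3.
Cumulative frequencies: 16, 46, 69, 97, 99.
Observation 69.3 falls in the class 150 – <200.
L = 150, CF = 69, f = 28, h = 50.
P70 = 150 + ((69.3 − 69)/28)·50 = 150 + 0.535714 = 150.536.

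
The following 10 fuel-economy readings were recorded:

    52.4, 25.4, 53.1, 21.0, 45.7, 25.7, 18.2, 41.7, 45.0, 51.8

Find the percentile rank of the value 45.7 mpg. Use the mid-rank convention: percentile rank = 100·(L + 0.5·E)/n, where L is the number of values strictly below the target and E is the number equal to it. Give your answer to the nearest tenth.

65.0

Sorted: 18.2, 21.0, 25.4, 25.7, 41.7, 45.0, 45.7, 51.8, 52.4, 53.1.
Count below 45.7: L = 6; count equal: E = 1; n = 10.
Percentile rank = 100·(6 + 0.5·1)/10 = 100·6.5/10 = 65.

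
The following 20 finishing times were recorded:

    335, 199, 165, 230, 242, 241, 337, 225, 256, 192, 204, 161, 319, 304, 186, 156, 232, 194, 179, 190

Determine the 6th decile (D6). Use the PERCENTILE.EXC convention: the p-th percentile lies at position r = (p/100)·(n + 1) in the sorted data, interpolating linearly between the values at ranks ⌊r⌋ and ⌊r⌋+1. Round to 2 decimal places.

Sorted: 156, 161, 165, 179, 186, 190, 192, 194, 199, 204, 225, 230, 232, 241, 242, 256, 304, 319, 335, 337.
n = 20.
r = (60/100)·(20 + 1) = 12.6.
Rank 12 is 230 and rank 13 is 232.
Interpolate: 230 + 0.6·(232 − 230) = 230 + 0.6·2 = 231.2.

231.20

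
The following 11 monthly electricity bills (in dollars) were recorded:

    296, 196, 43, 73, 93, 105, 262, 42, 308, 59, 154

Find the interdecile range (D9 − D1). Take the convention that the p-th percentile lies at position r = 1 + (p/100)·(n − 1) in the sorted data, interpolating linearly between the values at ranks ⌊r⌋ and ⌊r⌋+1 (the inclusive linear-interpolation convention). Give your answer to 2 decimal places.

253.00

Sorted: 42, 43, 59, 73, 93, 105, 154, 196, 262, 296, 308.
n = 11.
P10: r = 2 (integer) → 43.
P90: r = 10 (integer) → 296.
Difference: 296 − 43 = 253.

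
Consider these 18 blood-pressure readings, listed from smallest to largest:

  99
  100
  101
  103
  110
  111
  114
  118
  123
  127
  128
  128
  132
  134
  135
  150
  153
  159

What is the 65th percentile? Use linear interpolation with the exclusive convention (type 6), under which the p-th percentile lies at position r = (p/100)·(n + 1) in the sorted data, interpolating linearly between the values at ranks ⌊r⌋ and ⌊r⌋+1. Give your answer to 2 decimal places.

129.40

n = 18.
r = (65/100)·(18 + 1) = 12.35.
Rank 12 is 128 and rank 13 is 132.
Interpolate: 128 + 0.35·(132 − 128) = 128 + 0.35·4 = 129.4.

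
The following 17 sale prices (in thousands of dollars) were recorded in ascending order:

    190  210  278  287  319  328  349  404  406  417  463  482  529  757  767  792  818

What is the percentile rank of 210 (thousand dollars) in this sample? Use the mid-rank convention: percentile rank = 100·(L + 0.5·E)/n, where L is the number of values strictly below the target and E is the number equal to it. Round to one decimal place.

Count below 210: L = 1; count equal: E = 1; n = 17.
Percentile rank = 100·(1 + 0.5·1)/17 = 100·1.5/17 = 8.824.

8.8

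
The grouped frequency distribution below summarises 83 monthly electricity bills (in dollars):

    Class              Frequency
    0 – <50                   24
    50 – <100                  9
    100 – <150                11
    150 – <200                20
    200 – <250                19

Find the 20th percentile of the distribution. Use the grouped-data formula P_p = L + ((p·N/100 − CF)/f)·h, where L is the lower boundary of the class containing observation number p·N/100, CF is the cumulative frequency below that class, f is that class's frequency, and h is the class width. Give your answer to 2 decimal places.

N = 83; target position k = 20/100 · 83 = 16.6.
Cumulative frequencies: 24, 33, 44, 64, 83.
Observation 16.6 falls in the class 0 – <50.
L = 0, CF = 0, f = 24, h = 50.
P20 = 0 + ((16.6 − 0)/24)·50 = 0 + 34.5833 = 34.5833.

34.58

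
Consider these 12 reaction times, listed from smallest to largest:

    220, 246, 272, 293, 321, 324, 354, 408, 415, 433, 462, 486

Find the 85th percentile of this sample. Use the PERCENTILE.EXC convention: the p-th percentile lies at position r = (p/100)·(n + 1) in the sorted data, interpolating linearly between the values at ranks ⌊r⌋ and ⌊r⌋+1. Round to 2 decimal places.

n = 12.
r = (85/100)·(12 + 1) = 11.05.
Rank 11 is 462 and rank 12 is 486.
Interpolate: 462 + 0.05·(486 − 462) = 462 + 0.05·24 = 463.2.

463.20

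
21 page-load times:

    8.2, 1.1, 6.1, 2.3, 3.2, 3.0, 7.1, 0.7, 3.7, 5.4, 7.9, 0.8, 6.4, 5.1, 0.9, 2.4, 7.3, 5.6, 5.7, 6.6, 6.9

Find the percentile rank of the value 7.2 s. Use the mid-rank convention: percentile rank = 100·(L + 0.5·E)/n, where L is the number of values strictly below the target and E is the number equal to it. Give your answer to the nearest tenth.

85.7

Sorted: 0.7, 0.8, 0.9, 1.1, 2.3, 2.4, 3.0, 3.2, 3.7, 5.1, 5.4, 5.6, 5.7, 6.1, 6.4, 6.6, 6.9, 7.1, 7.3, 7.9, 8.2.
Count below 7.2: L = 18; count equal: E = 0; n = 21.
Percentile rank = 100·(18 + 0.5·0)/21 = 100·18/21 = 85.71.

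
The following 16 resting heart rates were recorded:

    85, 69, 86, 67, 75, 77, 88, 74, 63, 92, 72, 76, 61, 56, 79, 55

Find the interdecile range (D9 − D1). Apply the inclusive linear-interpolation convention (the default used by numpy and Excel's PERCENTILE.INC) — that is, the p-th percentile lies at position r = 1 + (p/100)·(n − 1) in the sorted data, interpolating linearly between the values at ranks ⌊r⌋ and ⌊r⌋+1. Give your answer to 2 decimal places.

Sorted: 55, 56, 61, 63, 67, 69, 72, 74, 75, 76, 77, 79, 85, 86, 88, 92.
n = 16.
P10: r = 2.5; ranks 2–3 are 56, 61; interpolating gives 58.5.
P90: r = 14.5; ranks 14–15 are 86, 88; interpolating gives 87.
Difference: 87 − 58.5 = 28.5.

28.50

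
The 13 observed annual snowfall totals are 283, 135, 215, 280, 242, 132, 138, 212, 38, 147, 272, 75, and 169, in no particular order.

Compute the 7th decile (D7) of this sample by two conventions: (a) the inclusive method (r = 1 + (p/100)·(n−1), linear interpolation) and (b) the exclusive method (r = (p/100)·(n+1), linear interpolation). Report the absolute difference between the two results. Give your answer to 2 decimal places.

Sorted: 38, 75, 132, 135, 138, 147, 169, 212, 215, 242, 272, 280, 283.
n = 13.
(a) r = 9.4; between ranks 9 (215) and 10 (242): 225.8.
(b) r = 9.8; between ranks 9 (215) and 10 (242): 236.6.
|225.8 − 236.6| = 10.8.

10.80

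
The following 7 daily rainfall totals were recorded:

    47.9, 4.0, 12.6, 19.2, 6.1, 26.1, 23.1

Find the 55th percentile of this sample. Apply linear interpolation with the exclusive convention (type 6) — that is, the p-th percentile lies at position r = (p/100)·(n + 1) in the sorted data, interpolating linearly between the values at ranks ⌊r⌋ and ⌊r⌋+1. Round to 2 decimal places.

Sorted: 4.0, 6.1, 12.6, 19.2, 23.1, 26.1, 47.9.
n = 7.
r = (55/100)·(7 + 1) = 4.4.
Rank 4 is 19.2 and rank 5 is 23.1.
Interpolate: 19.2 + 0.4·(23.1 − 19.2) = 19.2 + 0.4·3.9 = 20.76.

20.76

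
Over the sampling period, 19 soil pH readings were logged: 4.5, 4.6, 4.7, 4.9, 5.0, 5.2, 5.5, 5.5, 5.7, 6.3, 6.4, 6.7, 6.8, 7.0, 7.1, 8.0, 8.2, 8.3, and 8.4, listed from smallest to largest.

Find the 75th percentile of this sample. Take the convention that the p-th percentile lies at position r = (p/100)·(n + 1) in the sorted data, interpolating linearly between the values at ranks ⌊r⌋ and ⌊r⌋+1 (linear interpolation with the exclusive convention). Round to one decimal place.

7.1

n = 19.
r = (75/100)·(19 + 1) = 15.
r is an integer, so P75 is the value at rank 15: 7.1.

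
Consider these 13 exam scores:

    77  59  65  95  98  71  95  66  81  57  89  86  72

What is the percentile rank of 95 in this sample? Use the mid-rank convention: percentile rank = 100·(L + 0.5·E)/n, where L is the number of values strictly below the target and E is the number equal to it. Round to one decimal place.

84.6

Sorted: 57, 59, 65, 66, 71, 72, 77, 81, 86, 89, 95, 95, 98.
Count below 95: L = 10; count equal: E = 2; n = 13.
Percentile rank = 100·(10 + 0.5·2)/13 = 100·11/13 = 84.62.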